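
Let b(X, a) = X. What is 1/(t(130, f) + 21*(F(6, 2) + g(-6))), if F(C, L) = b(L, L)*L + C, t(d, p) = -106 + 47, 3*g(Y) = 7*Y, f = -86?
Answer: -1/143 ≈ -0.0069930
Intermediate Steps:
g(Y) = 7*Y/3 (g(Y) = (7*Y)/3 = 7*Y/3)
t(d, p) = -59
F(C, L) = C + L**2 (F(C, L) = L*L + C = L**2 + C = C + L**2)
1/(t(130, f) + 21*(F(6, 2) + g(-6))) = 1/(-59 + 21*((6 + 2**2) + (7/3)*(-6))) = 1/(-59 + 21*((6 + 4) - 14)) = 1/(-59 + 21*(10 - 14)) = 1/(-59 + 21*(-4)) = 1/(-59 - 84) = 1/(-143) = -1/143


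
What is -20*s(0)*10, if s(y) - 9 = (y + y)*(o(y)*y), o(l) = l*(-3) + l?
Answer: -1800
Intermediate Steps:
o(l) = -2*l (o(l) = -3*l + l = -2*l)
s(y) = 9 - 4*y³ (s(y) = 9 + (y + y)*((-2*y)*y) = 9 + (2*y)*(-2*y²) = 9 - 4*y³)
-20*s(0)*10 = -20*(9 - 4*0³)*10 = -20*(9 - 4*0)*10 = -20*(9 + 0)*10 = -20*9*10 = -180*10 = -1800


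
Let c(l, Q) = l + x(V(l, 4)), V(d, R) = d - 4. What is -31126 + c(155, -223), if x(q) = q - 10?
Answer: -30830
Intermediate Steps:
V(d, R) = -4 + d
x(q) = -10 + q
c(l, Q) = -14 + 2*l (c(l, Q) = l + (-10 + (-4 + l)) = l + (-14 + l) = -14 + 2*l)
-31126 + c(155, -223) = -31126 + (-14 + 2*155) = -31126 + (-14 + 310) = -31126 + 296 = -30830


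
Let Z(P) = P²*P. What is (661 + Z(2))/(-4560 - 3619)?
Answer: -669/8179 ≈ -0.081795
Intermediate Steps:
Z(P) = P³
(661 + Z(2))/(-4560 - 3619) = (661 + 2³)/(-4560 - 3619) = (661 + 8)/(-8179) = 669*(-1/8179) = -669/8179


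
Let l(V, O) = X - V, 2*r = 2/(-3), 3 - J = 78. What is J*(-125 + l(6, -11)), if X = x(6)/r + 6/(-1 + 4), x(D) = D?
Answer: 11025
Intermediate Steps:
J = -75 (J = 3 - 1*78 = 3 - 78 = -75)
r = -⅓ (r = (2/(-3))/2 = (2*(-⅓))/2 = (½)*(-⅔) = -⅓ ≈ -0.33333)
X = -16 (X = 6/(-⅓) + 6/(-1 + 4) = 6*(-3) + 6/3 = -18 + 6*(⅓) = -18 + 2 = -16)
l(V, O) = -16 - V
J*(-125 + l(6, -11)) = -75*(-125 + (-16 - 1*6)) = -75*(-125 + (-16 - 6)) = -75*(-125 - 22) = -75*(-147) = 11025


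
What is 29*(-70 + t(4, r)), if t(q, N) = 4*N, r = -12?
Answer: -3422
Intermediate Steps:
29*(-70 + t(4, r)) = 29*(-70 + 4*(-12)) = 29*(-70 - 48) = 29*(-118) = -3422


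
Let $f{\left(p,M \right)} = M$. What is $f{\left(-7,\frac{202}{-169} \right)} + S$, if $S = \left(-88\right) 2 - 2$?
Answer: $- \frac{30284}{169} \approx -179.2$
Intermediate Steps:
$S = -178$ ($S = -176 - 2 = -178$)
$f{\left(-7,\frac{202}{-169} \right)} + S = \frac{202}{-169} - 178 = 202 \left(- \frac{1}{169}\right) - 178 = - \frac{202}{169} - 178 = - \frac{30284}{169}$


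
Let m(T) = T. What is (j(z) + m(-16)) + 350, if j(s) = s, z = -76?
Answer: 258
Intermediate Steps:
(j(z) + m(-16)) + 350 = (-76 - 16) + 350 = -92 + 350 = 258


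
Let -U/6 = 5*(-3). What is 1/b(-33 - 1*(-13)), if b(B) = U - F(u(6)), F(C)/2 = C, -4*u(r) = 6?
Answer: 1/93 ≈ 0.010753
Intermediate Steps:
u(r) = -3/2 (u(r) = -1/4*6 = -3/2)
F(C) = 2*C
U = 90 (U = -30*(-3) = -6*(-15) = 90)
b(B) = 93 (b(B) = 90 - 2*(-3)/2 = 90 - 1*(-3) = 90 + 3 = 93)
1/b(-33 - 1*(-13)) = 1/93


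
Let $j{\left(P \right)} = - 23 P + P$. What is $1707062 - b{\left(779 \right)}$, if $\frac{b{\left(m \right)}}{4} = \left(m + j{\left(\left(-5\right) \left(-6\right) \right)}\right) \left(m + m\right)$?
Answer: $965454$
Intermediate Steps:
$j{\left(P \right)} = - 22 P$
$b{\left(m \right)} = 8 m \left(-660 + m\right)$ ($b{\left(m \right)} = 4 \left(m - 22 \left(\left(-5\right) \left(-6\right)\right)\right) \left(m + m\right) = 4 \left(m - 660\right) 2 m = 4 \left(-660 + m\right) 2 m = 4 \cdot 2 m \left(-660 + m\right) = 8 m \left(-660 + m\right)$)
$1707062 - b{\left(779 \right)} = 1707062 - 8 \cdot 779 \left(-660 + 779\right) = 1707062 - 8 \cdot 779 \cdot 119 = 1707062 - 741608 = 965454$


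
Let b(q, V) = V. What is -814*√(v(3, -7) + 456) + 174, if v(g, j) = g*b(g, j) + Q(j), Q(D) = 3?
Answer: 174 - 814*√438 ≈ -16862.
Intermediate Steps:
v(g, j) = 3 + g*j (v(g, j) = g*j + 3 = 3 + g*j)
-814*√(v(3, -7) + 456) + 174 = -814*√((3 + 3*(-7)) + 456) + 174 = -814*√((3 - 21) + 456) + 174 = -814*√(-18 + 456) + 174 = -814*√438 + 174 = 174 - 814*√438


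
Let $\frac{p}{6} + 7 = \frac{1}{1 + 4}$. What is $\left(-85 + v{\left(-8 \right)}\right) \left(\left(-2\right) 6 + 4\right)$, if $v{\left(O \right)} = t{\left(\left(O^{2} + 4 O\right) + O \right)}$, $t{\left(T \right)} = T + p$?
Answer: $\frac{4072}{5} \approx 814.4$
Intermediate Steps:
$p = - \frac{204}{5}$ ($p = -42 + \frac{6}{1 + 4} = -42 + \frac{6}{5} = - \frac{204}{5} \approx -40.8$)
$t{\left(T \right)} = - \frac{204}{5} + T$ ($t{\left(T \right)} = T - \frac{204}{5} = - \frac{204}{5} + T$)
$v{\left(O \right)} = - \frac{204}{5} + O^{2} + 5 O$ ($v{\left(O \right)} = - \frac{204}{5} + \left(\left(O^{2} + 4 O\right) + O\right) = - \frac{204}{5} + \left(O^{2} + 5 O\right) = - \frac{204}{5} + O^{2} + 5 O$)
$\left(-85 + v{\left(-8 \right)}\right) \left(\left(-2\right) 6 + 4\right) = \left(-85 - \left(\frac{204}{5} + 8 \left(5 - 8\right)\right)\right) \left(\left(-2\right) 6 + 4\right) = \left(-85 - \frac{84}{5}\right) \left(-12 + 4\right) = \left(-85 + \left(- \frac{204}{5} + 24\right)\right) \left(-8\right) = \left(-85 - \frac{84}{5}\right) \left(-8\right) = \left(- \frac{509}{5}\right) \left(-8\right) = \frac{4072}{5}$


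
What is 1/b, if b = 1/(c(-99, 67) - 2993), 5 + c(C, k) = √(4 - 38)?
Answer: -2998 + I*√34 ≈ -2998.0 + 5.831*I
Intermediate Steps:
c(C, k) = -5 + I*√34 (c(C, k) = -5 + √(4 - 38) = -5 + √(-34) = -5 + I*√34)
b = 1/(-2998 + I*√34) (b = 1/((-5 + I*√34) - 2993) = 1/(-2998 + I*√34) ≈ -0.00033355 - 6.488e-7*I)
1/b = 1/(-1499/4494019 - I*√34/8988038)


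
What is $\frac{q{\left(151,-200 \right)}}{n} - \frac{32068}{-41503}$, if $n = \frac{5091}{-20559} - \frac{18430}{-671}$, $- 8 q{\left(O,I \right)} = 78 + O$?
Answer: $- \frac{1054010481259}{3777892916952} \approx -0.27899$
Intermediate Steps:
$q{\left(O,I \right)} = - \frac{39}{4} - \frac{O}{8}$ ($q{\left(O,I \right)} = - \frac{78 + O}{8} = - \frac{39}{4} - \frac{O}{8}$)
$n = \frac{11378373}{418033}$ ($n = 5091 \left(- \frac{1}{20559}\right) - - \frac{18430}{671} = - \frac{1697}{6853} + \frac{18430}{671} = \frac{11378373}{418033} \approx 27.219$)
$\frac{q{\left(151,-200 \right)}}{n} - \frac{32068}{-41503} = \frac{- \frac{39}{4} - \frac{151}{8}}{\frac{11378373}{418033}} - \frac{32068}{-41503} = \left(- \frac{39}{4} - \frac{151}{8}\right) \frac{418033}{11378373} - - \frac{32068}{41503} = \left(- \frac{229}{8}\right) \frac{418033}{11378373} + \frac{32068}{41503} = - \frac{95729557}{91026984} + \frac{32068}{41503} = - \frac{1054010481259}{3777892916952}$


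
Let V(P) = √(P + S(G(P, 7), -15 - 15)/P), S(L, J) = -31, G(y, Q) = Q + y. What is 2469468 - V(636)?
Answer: 2469468 - √64309935/318 ≈ 2.4694e+6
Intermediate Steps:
V(P) = √(P - 31/P)
2469468 - V(636) = 2469468 - √(636 - 31/636) = 2469468 - √(404465/636) = 2469468 - √64309935/318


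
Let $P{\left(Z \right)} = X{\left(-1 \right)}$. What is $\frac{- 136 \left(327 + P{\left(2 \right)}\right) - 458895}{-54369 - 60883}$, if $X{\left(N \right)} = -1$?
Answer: $\frac{503231}{115252} \approx 4.3664$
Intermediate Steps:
$P{\left(Z \right)} = -1$
$\frac{- 136 \left(327 + P{\left(2 \right)}\right) - 458895}{-54369 - 60883} = \frac{- 136 \left(327 - 1\right) - 458895}{-54369 - 60883} = \frac{\left(-136\right) 326 - 458895}{-115252} = \left(-44336 - 458895\right) \left(- \frac{1}{115252}\right) = \left(-503231\right) \left(- \frac{1}{115252}\right) = \frac{503231}{115252}$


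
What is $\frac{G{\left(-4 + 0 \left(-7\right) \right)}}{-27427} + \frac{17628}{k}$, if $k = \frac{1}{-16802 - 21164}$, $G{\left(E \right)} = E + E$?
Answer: $- \frac{18355921500688}{27427} \approx -6.6926 \cdot 10^{8}$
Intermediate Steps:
$G{\left(E \right)} = 2 E$
$k = - \frac{1}{37966}$ ($k = \frac{1}{-37966} = - \frac{1}{37966} \approx -2.6339 \cdot 10^{-5}$)
$\frac{G{\left(-4 + 0 \left(-7\right) \right)}}{-27427} + \frac{17628}{k} = \frac{2 \left(-4 + 0 \left(-7\right)\right)}{-27427} + \frac{17628}{- \frac{1}{37966}} = 2 \left(-4 + 0\right) \left(- \frac{1}{27427}\right) + 17628 \left(-37966\right) = 2 \left(-4\right) \left(- \frac{1}{27427}\right) - 669264648 = \left(-8\right) \left(- \frac{1}{27427}\right) - 669264648 = \frac{8}{27427} - 669264648 = - \frac{18355921500688}{27427}$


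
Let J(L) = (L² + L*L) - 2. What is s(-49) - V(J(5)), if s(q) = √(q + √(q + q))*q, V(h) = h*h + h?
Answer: -2352 - 49*√(-49 + 7*I*√2) ≈ -2386.5 - 344.73*I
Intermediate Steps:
J(L) = -2 + 2*L² (J(L) = (L² + L²) - 2 = 2*L² - 2 = -2 + 2*L²)
V(h) = h + h² (V(h) = h² + h = h + h²)
s(q) = q*√(q + √2*√q) (s(q) = √(q + √(2*q))*q = √(q + √2*√q)*q = q*√(q + √2*√q))
s(-49) - V(J(5)) = -49*√(-49 + √2*√(-49)) - (-2 + 2*5²)*(1 + (-2 + 2*5²)) = -49*√(-49 + √2*(7*I)) - (-2 + 2*25)*(1 + (-2 + 2*25)) = -49*√(-49 + 7*I*√2) - (-2 + 50)*(1 + (-2 + 50)) = -49*√(-49 + 7*I*√2) - 48*(1 + 48) = -49*√(-49 + 7*I*√2) - 48*49 = -49*√(-49 + 7*I*√2) - 1*2352 = -49*√(-49 + 7*I*√2) - 2352 = -2352 - 49*√(-49 + 7*I*√2)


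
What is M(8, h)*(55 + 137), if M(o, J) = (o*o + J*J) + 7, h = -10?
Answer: 32832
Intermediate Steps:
M(o, J) = 7 + J² + o² (M(o, J) = (o² + J²) + 7 = (J² + o²) + 7 = 7 + J² + o²)
M(8, h)*(55 + 137) = (7 + (-10)² + 8²)*(55 + 137) = (7 + 100 + 64)*192 = 171*192 = 32832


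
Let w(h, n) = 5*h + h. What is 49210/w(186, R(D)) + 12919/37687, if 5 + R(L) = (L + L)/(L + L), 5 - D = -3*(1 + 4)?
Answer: 934497437/21029346 ≈ 44.438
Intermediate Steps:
D = 20 (D = 5 - (-3)*(1 + 4) = 5 - (-3)*5 = 5 - 1*(-15) = 5 + 15 = 20)
R(L) = -4 (R(L) = -5 + (L + L)/(L + L) = -5 + (2*L)/((2*L)) = -5 + (2*L)*(1/(2*L)) = -5 + 1 = -4)
w(h, n) = 6*h
49210/w(186, R(D)) + 12919/37687 = 49210/((6*186)) + 12919/37687 = 49210/1116 + 12919*(1/37687) = 49210*(1/1116) + 12919/37687 = 24605/558 + 12919/37687 = 934497437/21029346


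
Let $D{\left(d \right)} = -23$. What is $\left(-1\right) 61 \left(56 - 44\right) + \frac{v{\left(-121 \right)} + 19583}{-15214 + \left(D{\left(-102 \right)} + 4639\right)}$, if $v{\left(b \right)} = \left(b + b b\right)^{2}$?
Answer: $- \frac{218607719}{10598} \approx -20627.0$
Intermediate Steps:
$v{\left(b \right)} = \left(b + b^{2}\right)^{2}$
$\left(-1\right) 61 \left(56 - 44\right) + \frac{v{\left(-121 \right)} + 19583}{-15214 + \left(D{\left(-102 \right)} + 4639\right)} = \left(-1\right) 61 \left(56 - 44\right) + \frac{\left(-121\right)^{2} \left(1 - 121\right)^{2} + 19583}{-15214 + \left(-23 + 4639\right)} = \left(-61\right) 12 + \frac{14641 \left(-120\right)^{2} + 19583}{-15214 + 4616} = -732 + \frac{14641 \cdot 14400 + 19583}{-10598} = -732 + \left(210830400 + 19583\right) \left(- \frac{1}{10598}\right) = -732 + 210849983 \left(- \frac{1}{10598}\right) = -732 - \frac{210849983}{10598} = - \frac{218607719}{10598}$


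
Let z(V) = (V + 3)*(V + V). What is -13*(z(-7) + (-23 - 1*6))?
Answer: -351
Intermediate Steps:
z(V) = 2*V*(3 + V) (z(V) = (3 + V)*(2*V) = 2*V*(3 + V))
-13*(z(-7) + (-23 - 1*6)) = -13*(2*(-7)*(3 - 7) + (-23 - 1*6)) = -13*(2*(-7)*(-4) + (-23 - 6)) = -13*(56 - 29) = -13*27 = -351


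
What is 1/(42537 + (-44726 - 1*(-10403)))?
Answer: 1/8214 ≈ 0.00012174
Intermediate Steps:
1/(42537 + (-44726 - 1*(-10403))) = 1/(42537 + (-44726 + 10403)) = 1/(42537 - 34323) = 1/8214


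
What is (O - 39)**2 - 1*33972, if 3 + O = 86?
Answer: -32036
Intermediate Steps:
O = 83 (O = -3 + 86 = 83)
(O - 39)**2 - 1*33972 = (83 - 39)**2 - 1*33972 = 44**2 - 33972 = 1936 - 33972 = -32036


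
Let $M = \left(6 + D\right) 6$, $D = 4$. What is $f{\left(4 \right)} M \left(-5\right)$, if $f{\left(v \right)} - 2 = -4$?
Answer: $600$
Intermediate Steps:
$f{\left(v \right)} = -2$ ($f{\left(v \right)} = 2 - 4 = -2$)
$M = 60$ ($M = \left(6 + 4\right) 6 = 10 \cdot 6 = 60$)
$f{\left(4 \right)} M \left(-5\right) = \left(-2\right) 60 \left(-5\right) = \left(-120\right) \left(-5\right) = 600$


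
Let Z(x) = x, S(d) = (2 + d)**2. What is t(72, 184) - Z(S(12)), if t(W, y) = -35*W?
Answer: -2716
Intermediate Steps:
t(72, 184) - Z(S(12)) = -35*72 - (2 + 12)**2 = -2520 - 1*14**2 = -2520 - 1*196 = -2520 - 196 = -2716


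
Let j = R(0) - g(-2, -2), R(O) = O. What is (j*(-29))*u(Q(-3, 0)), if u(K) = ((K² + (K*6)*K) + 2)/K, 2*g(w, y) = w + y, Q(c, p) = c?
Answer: 3770/3 ≈ 1256.7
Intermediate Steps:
g(w, y) = w/2 + y/2 (g(w, y) = (w + y)/2 = w/2 + y/2)
u(K) = (2 + 7*K²)/K (u(K) = ((K² + (6*K)*K) + 2)/K = ((K² + 6*K²) + 2)/K = (7*K² + 2)/K = (2 + 7*K²)/K)
j = 2 (j = 0 - ((½)*(-2) + (½)*(-2)) = 0 - (-1 - 1) = 0 - 1*(-2) = 0 + 2 = 2)
(j*(-29))*u(Q(-3, 0)) = (2*(-29))*(2/(-3) + 7*(-3)) = -58*(2*(-⅓) - 21) = -58*(-⅔ - 21) = -58*(-65/3) = 3770/3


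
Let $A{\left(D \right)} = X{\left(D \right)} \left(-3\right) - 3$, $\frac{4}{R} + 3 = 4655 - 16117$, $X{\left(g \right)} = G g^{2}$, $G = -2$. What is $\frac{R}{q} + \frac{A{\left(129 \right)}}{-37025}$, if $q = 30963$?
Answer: $- \frac{7088669218657}{2628706836975} \approx -2.6966$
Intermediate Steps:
$X{\left(g \right)} = - 2 g^{2}$
$R = - \frac{4}{11465}$ ($R = \frac{4}{-3 + \left(4655 - 16117\right)} = \frac{4}{-3 - 11462} = \frac{4}{-11465} = 4 \left(- \frac{1}{11465}\right) = - \frac{4}{11465} \approx -0.00034889$)
$A{\left(D \right)} = -3 + 6 D^{2}$ ($A{\left(D \right)} = - 2 D^{2} \left(-3\right) - 3 = 6 D^{2} - 3 = -3 + 6 D^{2}$)
$\frac{R}{q} + \frac{A{\left(129 \right)}}{-37025} = - \frac{4}{11465 \cdot 30963} + \frac{-3 + 6 \cdot 129^{2}}{-37025} = \left(- \frac{4}{11465}\right) \frac{1}{30963} + \left(-3 + 6 \cdot 16641\right) \left(- \frac{1}{37025}\right) = - \frac{4}{354990795} + \left(-3 + 99846\right) \left(- \frac{1}{37025}\right) = - \frac{4}{354990795} + 99843 \left(- \frac{1}{37025}\right) = - \frac{4}{354990795} - \frac{99843}{37025} = - \frac{7088669218657}{2628706836975}$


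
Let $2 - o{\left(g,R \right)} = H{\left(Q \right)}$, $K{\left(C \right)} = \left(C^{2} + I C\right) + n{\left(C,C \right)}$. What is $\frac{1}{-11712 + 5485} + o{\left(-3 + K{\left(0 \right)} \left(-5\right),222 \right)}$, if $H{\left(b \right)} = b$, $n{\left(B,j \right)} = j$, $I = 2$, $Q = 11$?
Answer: $- \frac{56044}{6227} \approx -9.0002$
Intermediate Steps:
$K{\left(C \right)} = C^{2} + 3 C$ ($K{\left(C \right)} = \left(C^{2} + 2 C\right) + C = C^{2} + 3 C$)
$o{\left(g,R \right)} = -9$ ($o{\left(g,R \right)} = 2 - 11 = -9$)
$\frac{1}{-11712 + 5485} + o{\left(-3 + K{\left(0 \right)} \left(-5\right),222 \right)} = \frac{1}{-11712 + 5485} - 9 = \frac{1}{-6227} - 9 = - \frac{1}{6227} - 9 = - \frac{56044}{6227}$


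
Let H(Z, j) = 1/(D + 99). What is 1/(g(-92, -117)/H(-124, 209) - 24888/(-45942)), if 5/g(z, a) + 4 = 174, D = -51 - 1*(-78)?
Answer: 130169/552907 ≈ 0.23543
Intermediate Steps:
D = 27 (D = -51 + 78 = 27)
H(Z, j) = 1/126 (H(Z, j) = 1/(27 + 99) = 1/126)
g(z, a) = 1/34 (g(z, a) = 5/(-4 + 174) = 5/170 = 5*(1/170) = 1/34)
1/(g(-92, -117)/H(-124, 209) - 24888/(-45942)) = 1/(1/(34*(1/126)) - 24888/(-45942)) = 1/((1/34)*126 - 24888*(-1/45942)) = 1/(63/17 + 4148/7657) = 1/(552907/130169) = 130169/552907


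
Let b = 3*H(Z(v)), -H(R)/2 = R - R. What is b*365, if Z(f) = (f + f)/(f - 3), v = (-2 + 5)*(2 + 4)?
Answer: 0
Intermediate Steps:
v = 18 (v = 3*6 = 18)
Z(f) = 2*f/(-3 + f) (Z(f) = (2*f)/(-3 + f) = 2*f/(-3 + f))
H(R) = 0 (H(R) = -2*(R - R) = -2*0 = 0)
b = 0 (b = 3*0 = 0)
b*365 = 0*365 = 0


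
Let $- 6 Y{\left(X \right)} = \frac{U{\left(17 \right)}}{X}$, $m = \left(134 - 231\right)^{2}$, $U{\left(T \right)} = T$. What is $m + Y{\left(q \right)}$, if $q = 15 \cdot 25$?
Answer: $\frac{21170233}{2250} \approx 9409.0$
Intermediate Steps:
$q = 375$
$m = 9409$ ($m = \left(-97\right)^{2} = 9409$)
$Y{\left(X \right)} = - \frac{17}{6 X}$ ($Y{\left(X \right)} = - \frac{17 \frac{1}{X}}{6} = - \frac{17}{6 X}$)
$m + Y{\left(q \right)} = 9409 - \frac{17}{6 \cdot 375} = 9409 - \frac{17}{2250} = \frac{21170233}{2250}$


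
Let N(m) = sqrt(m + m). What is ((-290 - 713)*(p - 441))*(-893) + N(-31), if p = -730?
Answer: -1048840109 + I*sqrt(62) ≈ -1.0488e+9 + 7.874*I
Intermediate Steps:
N(m) = sqrt(2)*sqrt(m) (N(m) = sqrt(2*m) = sqrt(2)*sqrt(m))
((-290 - 713)*(p - 441))*(-893) + N(-31) = ((-290 - 713)*(-730 - 441))*(-893) + sqrt(2)*sqrt(-31) = -1003*(-1171)*(-893) + sqrt(2)*(I*sqrt(31)) = 1174513*(-893) + I*sqrt(62) = -1048840109 + I*sqrt(62)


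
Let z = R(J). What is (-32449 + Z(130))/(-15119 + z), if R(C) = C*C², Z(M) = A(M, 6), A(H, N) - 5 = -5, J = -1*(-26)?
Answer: -32449/2457 ≈ -13.207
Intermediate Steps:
J = 26
A(H, N) = 0 (A(H, N) = 5 - 5 = 0)
Z(M) = 0
R(C) = C³
z = 17576 (z = 26³ = 17576)
(-32449 + Z(130))/(-15119 + z) = (-32449 + 0)/(-15119 + 17576) = -32449/2457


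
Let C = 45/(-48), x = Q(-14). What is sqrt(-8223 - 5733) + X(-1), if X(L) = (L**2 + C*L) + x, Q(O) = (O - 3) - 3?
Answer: -289/16 + 2*I*sqrt(3489) ≈ -18.063 + 118.14*I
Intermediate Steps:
Q(O) = -6 + O (Q(O) = (-3 + O) - 3 = -6 + O)
x = -20 (x = -6 - 14 = -20)
C = -15/16 (C = 45*(-1/48) = -15/16 ≈ -0.93750)
X(L) = -20 + L**2 - 15*L/16 (X(L) = (L**2 - 15*L/16) - 20 = -20 + L**2 - 15*L/16)
sqrt(-8223 - 5733) + X(-1) = sqrt(-8223 - 5733) + (-20 + (-1)**2 - 15/16*(-1)) = sqrt(-13956) + (-20 + 1 + 15/16) = 2*I*sqrt(3489) - 289/16 = -289/16 + 2*I*sqrt(3489)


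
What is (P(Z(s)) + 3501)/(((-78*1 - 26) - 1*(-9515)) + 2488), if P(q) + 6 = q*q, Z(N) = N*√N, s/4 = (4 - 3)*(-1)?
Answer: 47/163 ≈ 0.28834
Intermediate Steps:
s = -4 (s = 4*((4 - 3)*(-1)) = 4*(1*(-1)) = 4*(-1) = -4)
Z(N) = N^(3/2)
P(q) = -6 + q² (P(q) = -6 + q*q = -6 + q²)
(P(Z(s)) + 3501)/(((-78*1 - 26) - 1*(-9515)) + 2488) = ((-6 + ((-4)^(3/2))²) + 3501)/(((-78*1 - 26) - 1*(-9515)) + 2488) = ((-6 + (-8*I)²) + 3501)/(((-78 - 26) + 9515) + 2488) = ((-6 - 64) + 3501)/((-104 + 9515) + 2488) = (-70 + 3501)/(9411 + 2488) = 3431/11899 = 3431*(1/11899) = 47/163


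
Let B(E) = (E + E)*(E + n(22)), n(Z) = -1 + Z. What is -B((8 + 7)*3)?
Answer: -5940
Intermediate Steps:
B(E) = 2*E*(21 + E) (B(E) = (E + E)*(E + (-1 + 22)) = (2*E)*(E + 21) = (2*E)*(21 + E) = 2*E*(21 + E))
-B((8 + 7)*3) = -2*(8 + 7)*3*(21 + (8 + 7)*3) = -2*15*3*(21 + 15*3) = -2*45*(21 + 45) = -2*45*66 = -1*5940 = -5940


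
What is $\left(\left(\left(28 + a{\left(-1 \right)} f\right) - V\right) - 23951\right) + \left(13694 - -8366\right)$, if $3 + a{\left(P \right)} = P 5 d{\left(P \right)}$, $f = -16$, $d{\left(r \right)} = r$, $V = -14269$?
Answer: $12374$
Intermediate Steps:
$a{\left(P \right)} = -3 + 5 P^{2}$ ($a{\left(P \right)} = -3 + P 5 P = -3 + 5 P P = -3 + 5 P^{2}$)
$\left(\left(\left(28 + a{\left(-1 \right)} f\right) - V\right) - 23951\right) + \left(13694 - -8366\right) = \left(\left(\left(28 + \left(-3 + 5 \left(-1\right)^{2}\right) \left(-16\right)\right) - -14269\right) - 23951\right) + \left(13694 - -8366\right) = \left(\left(\left(28 + \left(-3 + 5 \cdot 1\right) \left(-16\right)\right) + 14269\right) - 23951\right) + \left(13694 + 8366\right) = \left(\left(\left(28 + \left(-3 + 5\right) \left(-16\right)\right) + 14269\right) - 23951\right) + 22060 = \left(\left(\left(28 + 2 \left(-16\right)\right) + 14269\right) - 23951\right) + 22060 = \left(\left(\left(28 - 32\right) + 14269\right) - 23951\right) + 22060 = \left(\left(-4 + 14269\right) - 23951\right) + 22060 = \left(14265 - 23951\right) + 22060 = -9686 + 22060 = 12374$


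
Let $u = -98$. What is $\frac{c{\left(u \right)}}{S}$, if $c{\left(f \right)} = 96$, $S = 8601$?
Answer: $\frac{32}{2867} \approx 0.011161$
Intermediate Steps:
$\frac{c{\left(u \right)}}{S} = \frac{96}{8601} = 96 \cdot \frac{1}{8601} = \frac{32}{2867}$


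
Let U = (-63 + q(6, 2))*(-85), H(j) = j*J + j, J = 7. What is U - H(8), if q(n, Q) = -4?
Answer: 5631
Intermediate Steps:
H(j) = 8*j (H(j) = j*7 + j = 7*j + j = 8*j)
U = 5695 (U = (-63 - 4)*(-85) = -67*(-85) = 5695)
U - H(8) = 5695 - 8*8 = 5695 - 1*64 = 5695 - 64 = 5631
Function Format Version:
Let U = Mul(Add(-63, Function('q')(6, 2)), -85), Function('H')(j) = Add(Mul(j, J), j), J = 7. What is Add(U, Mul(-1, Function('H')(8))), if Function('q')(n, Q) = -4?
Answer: 5631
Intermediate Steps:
Function('H')(j) = Mul(8, j) (Function('H')(j) = Add(Mul(j, 7), j) = Add(Mul(7, j), j) = Mul(8, j))
U = 5695 (U = Mul(Add(-63, -4), -85) = Mul(-67, -85) = 5695)
Add(U, Mul(-1, Function('H')(8))) = Add(5695, Mul(-1, Mul(8, 8))) = Add(5695, Mul(-1, 64)) = Add(5695, -64) = 5631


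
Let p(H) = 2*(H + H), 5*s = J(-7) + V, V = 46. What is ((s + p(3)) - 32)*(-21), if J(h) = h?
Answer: 1281/5 ≈ 256.20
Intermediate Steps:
s = 39/5 (s = (-7 + 46)/5 = (1/5)*39 = 39/5 ≈ 7.8000)
p(H) = 4*H (p(H) = 2*(2*H) = 4*H)
((s + p(3)) - 32)*(-21) = ((39/5 + 4*3) - 32)*(-21) = ((39/5 + 12) - 32)*(-21) = (99/5 - 32)*(-21) = -61/5*(-21) = 1281/5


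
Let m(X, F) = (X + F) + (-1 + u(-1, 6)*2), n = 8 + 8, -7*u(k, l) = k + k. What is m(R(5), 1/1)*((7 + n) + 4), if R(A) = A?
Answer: 1053/7 ≈ 150.43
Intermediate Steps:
u(k, l) = -2*k/7 (u(k, l) = -(k + k)/7 = -2*k/7)
n = 16
m(X, F) = -3/7 + F + X (m(X, F) = (X + F) + (-1 - 2/7*(-1)*2) = (F + X) + (-1 + (2/7)*2) = (F + X) + (-1 + 4/7) = (F + X) - 3/7 = -3/7 + F + X)
m(R(5), 1/1)*((7 + n) + 4) = (-3/7 + 1/1 + 5)*((7 + 16) + 4) = (-3/7 + 1 + 5)*(23 + 4) = (39/7)*27 = 1053/7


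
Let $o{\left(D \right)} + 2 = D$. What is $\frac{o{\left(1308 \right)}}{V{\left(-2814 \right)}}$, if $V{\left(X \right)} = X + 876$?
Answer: $- \frac{653}{969} \approx -0.67389$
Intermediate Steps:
$o{\left(D \right)} = -2 + D$
$V{\left(X \right)} = 876 + X$
$\frac{o{\left(1308 \right)}}{V{\left(-2814 \right)}} = \frac{-2 + 1308}{876 - 2814} = \frac{1306}{-1938} = 1306 \left(- \frac{1}{1938}\right) = - \frac{653}{969}$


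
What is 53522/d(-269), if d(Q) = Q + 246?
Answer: -53522/23 ≈ -2327.0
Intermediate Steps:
d(Q) = 246 + Q
53522/d(-269) = 53522/(246 - 269) = 53522/(-23) = 53522*(-1/23) = -53522/23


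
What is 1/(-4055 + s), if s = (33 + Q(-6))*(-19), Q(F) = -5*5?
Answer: -1/4207 ≈ -0.00023770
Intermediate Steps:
Q(F) = -25
s = -152 (s = (33 - 25)*(-19) = 8*(-19) = -152)
1/(-4055 + s) = 1/(-4055 - 152) = 1/(-4207) = -1/4207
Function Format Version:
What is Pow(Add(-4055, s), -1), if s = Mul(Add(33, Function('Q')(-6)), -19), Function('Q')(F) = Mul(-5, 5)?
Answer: Rational(-1, 4207) ≈ -0.00023770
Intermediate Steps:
Function('Q')(F) = -25
s = -152 (s = Mul(Add(33, -25), -19) = Mul(8, -19) = -152)
Pow(Add(-4055, s), -1) = Pow(Add(-4055, -152), -1) = Pow(-4207, -1) = Rational(-1, 4207)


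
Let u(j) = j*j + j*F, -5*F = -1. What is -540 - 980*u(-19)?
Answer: -350596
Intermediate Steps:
F = ⅕ (F = -⅕*(-1) = ⅕ ≈ 0.20000)
u(j) = j² + j/5 (u(j) = j*j + j*(⅕) = j² + j/5)
-540 - 980*u(-19) = -540 - (-18620)*(⅕ - 19) = -540 - (-18620)*(-94)/5 = -540 - 980*1786/5 = -540 - 350056 = -350596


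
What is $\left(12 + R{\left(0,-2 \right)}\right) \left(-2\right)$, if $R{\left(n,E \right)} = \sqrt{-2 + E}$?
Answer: $-24 - 4 i \approx -24.0 - 4.0 i$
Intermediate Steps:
$\left(12 + R{\left(0,-2 \right)}\right) \left(-2\right) = \left(12 + \sqrt{-2 - 2}\right) \left(-2\right) = \left(12 + \sqrt{-4}\right) \left(-2\right) = \left(12 + 2 i\right) \left(-2\right) = -24 - 4 i$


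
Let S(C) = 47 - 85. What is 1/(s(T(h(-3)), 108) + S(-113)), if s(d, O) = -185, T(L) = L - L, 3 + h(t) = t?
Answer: -1/223 ≈ -0.0044843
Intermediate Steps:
h(t) = -3 + t
S(C) = -38
T(L) = 0
1/(s(T(h(-3)), 108) + S(-113)) = 1/(-185 - 38) = 1/(-223) = -1/223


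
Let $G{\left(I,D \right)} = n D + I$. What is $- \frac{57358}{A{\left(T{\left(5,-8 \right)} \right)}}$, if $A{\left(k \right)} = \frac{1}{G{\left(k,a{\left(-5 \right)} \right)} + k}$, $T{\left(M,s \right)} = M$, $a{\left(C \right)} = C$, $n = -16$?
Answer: $-5162220$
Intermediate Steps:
$G{\left(I,D \right)} = I - 16 D$ ($G{\left(I,D \right)} = - 16 D + I = I - 16 D$)
$A{\left(k \right)} = \frac{1}{80 + 2 k}$ ($A{\left(k \right)} = \frac{1}{\left(k - -80\right) + k} = \frac{1}{\left(k + 80\right) + k} = \frac{1}{\left(80 + k\right) + k} = \frac{1}{80 + 2 k}$)
$- \frac{57358}{A{\left(T{\left(5,-8 \right)} \right)}} = - \frac{57358}{\frac{1}{2} \frac{1}{40 + 5}} = - \frac{57358}{\frac{1}{2} \cdot \frac{1}{45}} = - 57358 \frac{1}{\frac{1}{90}} = \left(-57358\right) 90 = -5162220$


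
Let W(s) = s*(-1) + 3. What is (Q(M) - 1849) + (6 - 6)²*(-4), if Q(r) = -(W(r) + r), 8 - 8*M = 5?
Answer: -1852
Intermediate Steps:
W(s) = 3 - s (W(s) = -s + 3 = 3 - s)
M = 3/8 (M = 1 - ⅛*5 = 1 - 5/8 = 3/8 ≈ 0.37500)
Q(r) = -3 (Q(r) = -((3 - r) + r) = -1*3 = -3)
(Q(M) - 1849) + (6 - 6)²*(-4) = (-3 - 1849) + (6 - 6)²*(-4) = -1852 + 0²*(-4) = -1852 + 0*(-4) = -1852 + 0 = -1852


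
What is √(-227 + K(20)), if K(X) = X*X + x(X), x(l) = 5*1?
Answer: √178 ≈ 13.342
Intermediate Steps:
x(l) = 5
K(X) = 5 + X² (K(X) = X*X + 5 = X² + 5 = 5 + X²)
√(-227 + K(20)) = √(-227 + (5 + 20²)) = √(-227 + (5 + 400)) = √(-227 + 405) = √178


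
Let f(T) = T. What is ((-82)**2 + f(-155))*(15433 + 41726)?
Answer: 375477471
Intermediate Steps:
((-82)**2 + f(-155))*(15433 + 41726) = ((-82)**2 - 155)*(15433 + 41726) = (6724 - 155)*57159 = 6569*57159 = 375477471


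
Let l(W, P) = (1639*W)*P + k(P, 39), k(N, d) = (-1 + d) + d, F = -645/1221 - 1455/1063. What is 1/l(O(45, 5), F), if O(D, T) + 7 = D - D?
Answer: 39331/859049877 ≈ 4.5784e-5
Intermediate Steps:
F = -820730/432641 (F = -645*1/1221 - 1455*1/1063 = -215/407 - 1455/1063 = -820730/432641 ≈ -1.8970)
O(D, T) = -7 (O(D, T) = -7 + (D - D) = -7 + 0 = -7)
k(N, d) = -1 + 2*d
l(W, P) = 77 + 1639*P*W (l(W, P) = (1639*W)*P + (-1 + 2*39) = 1639*P*W + (-1 + 78) = 1639*P*W + 77 = 77 + 1639*P*W)
1/l(O(45, 5), F) = 1/(77 + 1639*(-820730/432641)*(-7)) = 1/(77 + 856021390/39331) = 1/(859049877/39331) = 39331/859049877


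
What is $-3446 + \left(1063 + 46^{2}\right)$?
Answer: $-267$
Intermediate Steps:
$-3446 + \left(1063 + 46^{2}\right) = -3446 + \left(1063 + 2116\right) = -3446 + 3179 = -267$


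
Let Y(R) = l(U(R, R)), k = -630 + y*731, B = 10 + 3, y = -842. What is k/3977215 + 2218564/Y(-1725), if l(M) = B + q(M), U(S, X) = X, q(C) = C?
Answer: -200562746301/154749820 ≈ -1296.0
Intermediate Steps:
B = 13
k = -616132 (k = -630 - 842*731 = -630 - 615502 = -616132)
l(M) = 13 + M
Y(R) = 13 + R
k/3977215 + 2218564/Y(-1725) = -616132/3977215 + 2218564/(13 - 1725) = -616132*1/3977215 + 2218564/(-1712) = -56012/361565 + 2218564*(-1/1712) = -56012/361565 - 554641/428 = -200562746301/154749820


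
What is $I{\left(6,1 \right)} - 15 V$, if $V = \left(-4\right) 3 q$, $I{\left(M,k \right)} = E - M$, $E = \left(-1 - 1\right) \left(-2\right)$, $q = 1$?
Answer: $178$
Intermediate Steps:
$E = 4$ ($E = \left(-2\right) \left(-2\right) = 4$)
$I{\left(M,k \right)} = 4 - M$
$V = -12$ ($V = \left(-4\right) 3 \cdot 1 = \left(-12\right) 1 = -12$)
$I{\left(6,1 \right)} - 15 V = \left(4 - 6\right) - -180 = \left(4 - 6\right) + 180 = -2 + 180 = 178$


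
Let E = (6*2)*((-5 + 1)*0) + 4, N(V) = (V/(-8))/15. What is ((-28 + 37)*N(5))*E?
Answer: -3/2 ≈ -1.5000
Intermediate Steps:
N(V) = -V/120 (N(V) = (V*(-1/8))*(1/15) = -V/8*(1/15) = -V/120)
E = 4 (E = 12*(-4*0) + 4 = 12*0 + 4 = 0 + 4 = 4)
((-28 + 37)*N(5))*E = ((-28 + 37)*(-1/120*5))*4 = (9*(-1/24))*4 = -3/8*4 = -3/2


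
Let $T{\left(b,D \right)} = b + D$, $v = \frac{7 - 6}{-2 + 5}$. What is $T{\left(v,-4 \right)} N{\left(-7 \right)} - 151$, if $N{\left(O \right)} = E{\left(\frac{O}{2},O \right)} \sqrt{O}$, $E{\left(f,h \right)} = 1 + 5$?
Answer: $-151 - 22 i \sqrt{7} \approx -151.0 - 58.207 i$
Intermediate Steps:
$v = \frac{1}{3}$ ($v = 1 \cdot \frac{1}{3} = \frac{1}{3} \approx 0.33333$)
$E{\left(f,h \right)} = 6$
$T{\left(b,D \right)} = D + b$
$N{\left(O \right)} = 6 \sqrt{O}$
$T{\left(v,-4 \right)} N{\left(-7 \right)} - 151 = \left(-4 + \frac{1}{3}\right) 6 \sqrt{-7} - 151 = - \frac{11 \cdot 6 i \sqrt{7}}{3} - 151 = - 22 i \sqrt{7} - 151 = -151 - 22 i \sqrt{7}$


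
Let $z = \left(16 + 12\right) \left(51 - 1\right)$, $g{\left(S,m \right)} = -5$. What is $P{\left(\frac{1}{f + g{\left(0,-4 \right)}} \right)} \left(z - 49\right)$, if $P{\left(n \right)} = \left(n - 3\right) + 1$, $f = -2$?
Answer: $-2895$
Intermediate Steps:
$P{\left(n \right)} = -2 + n$ ($P{\left(n \right)} = \left(-3 + n\right) + 1 = -2 + n$)
$z = 1400$ ($z = 28 \cdot 50 = 1400$)
$P{\left(\frac{1}{f + g{\left(0,-4 \right)}} \right)} \left(z - 49\right) = \left(-2 + \frac{1}{-2 - 5}\right) \left(1400 - 49\right) = \left(-2 + \frac{1}{-7}\right) 1351 = \left(-2 - \frac{1}{7}\right) 1351 = \left(- \frac{15}{7}\right) 1351 = -2895$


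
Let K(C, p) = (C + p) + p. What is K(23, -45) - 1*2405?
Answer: -2472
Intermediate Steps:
K(C, p) = C + 2*p
K(23, -45) - 1*2405 = (23 + 2*(-45)) - 1*2405 = (23 - 90) - 2405 = -67 - 2405 = -2472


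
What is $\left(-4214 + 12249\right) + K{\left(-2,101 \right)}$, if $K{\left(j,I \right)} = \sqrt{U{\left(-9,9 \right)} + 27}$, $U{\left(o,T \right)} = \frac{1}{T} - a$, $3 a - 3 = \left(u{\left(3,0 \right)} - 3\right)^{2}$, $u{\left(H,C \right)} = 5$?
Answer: $8035 + \frac{\sqrt{223}}{3} \approx 8040.0$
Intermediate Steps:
$a = \frac{7}{3}$ ($a = 1 + \frac{\left(5 - 3\right)^{2}}{3} = 1 + \frac{2^{2}}{3} = 1 + \frac{1}{3} \cdot 4 = 1 + \frac{4}{3} = \frac{7}{3} \approx 2.3333$)
$U{\left(o,T \right)} = - \frac{7}{3} + \frac{1}{T}$ ($U{\left(o,T \right)} = \frac{1}{T} - \frac{7}{3} = - \frac{7}{3} + \frac{1}{T}$)
$K{\left(j,I \right)} = \frac{\sqrt{223}}{3}$ ($K{\left(j,I \right)} = \sqrt{\left(- \frac{7}{3} + \frac{1}{9}\right) + 27} = \sqrt{- \frac{20}{9} + 27} = \sqrt{\frac{223}{9}} = \frac{\sqrt{223}}{3}$)
$\left(-4214 + 12249\right) + K{\left(-2,101 \right)} = \left(-4214 + 12249\right) + \frac{\sqrt{223}}{3} = 8035 + \frac{\sqrt{223}}{3}$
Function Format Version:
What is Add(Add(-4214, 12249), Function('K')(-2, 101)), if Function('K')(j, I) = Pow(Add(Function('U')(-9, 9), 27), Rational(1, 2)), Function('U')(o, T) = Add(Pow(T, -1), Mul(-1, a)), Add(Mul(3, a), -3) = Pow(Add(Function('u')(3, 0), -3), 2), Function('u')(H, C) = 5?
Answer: Add(8035, Mul(Rational(1, 3), Pow(223, Rational(1, 2)))) ≈ 8040.0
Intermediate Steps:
a = Rational(7, 3) (a = Add(1, Mul(Rational(1, 3), Pow(Add(5, -3), 2))) = Add(1, Mul(Rational(1, 3), Pow(2, 2))) = Add(1, Mul(Rational(1, 3), 4)) = Add(1, Rational(4, 3)) = Rational(7, 3) ≈ 2.3333)
Function('U')(o, T) = Add(Rational(-7, 3), Pow(T, -1)) (Function('U')(o, T) = Add(Pow(T, -1), Mul(-1, Rational(7, 3))) = Add(Pow(T, -1), Rational(-7, 3)) = Add(Rational(-7, 3), Pow(T, -1)))
Function('K')(j, I) = Mul(Rational(1, 3), Pow(223, Rational(1, 2))) (Function('K')(j, I) = Pow(Add(Add(Rational(-7, 3), Pow(9, -1)), 27), Rational(1, 2)) = Pow(Add(Add(Rational(-7, 3), Rational(1, 9)), 27), Rational(1, 2)) = Pow(Add(Rational(-20, 9), 27), Rational(1, 2)) = Pow(Rational(223, 9), Rational(1, 2)) = Mul(Rational(1, 3), Pow(223, Rational(1, 2))))
Add(Add(-4214, 12249), Function('K')(-2, 101)) = Add(Add(-4214, 12249), Mul(Rational(1, 3), Pow(223, Rational(1, 2)))) = Add(8035, Mul(Rational(1, 3), Pow(223, Rational(1, 2))))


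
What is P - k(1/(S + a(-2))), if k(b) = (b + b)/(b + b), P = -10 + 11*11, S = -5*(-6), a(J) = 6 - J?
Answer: 110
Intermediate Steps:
S = 30
P = 111 (P = -10 + 121 = 111)
k(b) = 1 (k(b) = (2*b)/((2*b)) = (2*b)*(1/(2*b)) = 1)
P - k(1/(S + a(-2))) = 111 - 1*1 = 111 - 1 = 110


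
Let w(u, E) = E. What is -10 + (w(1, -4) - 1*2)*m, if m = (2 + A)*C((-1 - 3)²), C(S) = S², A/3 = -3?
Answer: 10742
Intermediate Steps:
A = -9 (A = 3*(-3) = -9)
m = -1792 (m = (2 - 9)*((-1 - 3)²)² = -7*((-4)²)² = -7*16² = -7*256 = -1792)
-10 + (w(1, -4) - 1*2)*m = -10 + (-4 - 1*2)*(-1792) = -10 + (-4 - 2)*(-1792) = -10 - 6*(-1792) = -10 + 10752 = 10742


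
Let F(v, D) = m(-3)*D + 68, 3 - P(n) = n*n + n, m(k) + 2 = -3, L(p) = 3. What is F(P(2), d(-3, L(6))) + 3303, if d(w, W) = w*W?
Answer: 3416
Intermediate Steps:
m(k) = -5 (m(k) = -2 - 3 = -5)
d(w, W) = W*w
P(n) = 3 - n - n² (P(n) = 3 - (n*n + n) = 3 - (n² + n) = 3 - (n + n²) = 3 + (-n - n²) = 3 - n - n²)
F(v, D) = 68 - 5*D (F(v, D) = -5*D + 68 = 68 - 5*D)
F(P(2), d(-3, L(6))) + 3303 = (68 - 15*(-3)) + 3303 = (68 - 5*(-9)) + 3303 = (68 + 45) + 3303 = 113 + 3303 = 3416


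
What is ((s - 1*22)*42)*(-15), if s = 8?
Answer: 8820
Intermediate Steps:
((s - 1*22)*42)*(-15) = ((8 - 1*22)*42)*(-15) = ((8 - 22)*42)*(-15) = -14*42*(-15) = -588*(-15) = 8820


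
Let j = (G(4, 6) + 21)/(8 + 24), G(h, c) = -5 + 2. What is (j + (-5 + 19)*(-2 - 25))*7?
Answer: -42273/16 ≈ -2642.1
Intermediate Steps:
G(h, c) = -3
j = 9/16 (j = (-3 + 21)/(8 + 24) = 18/32 = 18*(1/32) = 9/16 ≈ 0.56250)
(j + (-5 + 19)*(-2 - 25))*7 = (9/16 + (-5 + 19)*(-2 - 25))*7 = (9/16 + 14*(-27))*7 = (9/16 - 378)*7 = -6039/16*7 = -42273/16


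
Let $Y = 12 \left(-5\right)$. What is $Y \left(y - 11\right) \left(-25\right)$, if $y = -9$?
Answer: $-30000$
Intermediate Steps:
$Y = -60$
$Y \left(y - 11\right) \left(-25\right) = - 60 \left(-9 - 11\right) \left(-25\right) = \left(-60\right) \left(-20\right) \left(-25\right) = 1200 \left(-25\right) = -30000$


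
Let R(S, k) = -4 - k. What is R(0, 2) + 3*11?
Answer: 27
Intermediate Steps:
R(0, 2) + 3*11 = (-4 - 1*2) + 3*11 = (-4 - 2) + 33 = -6 + 33 = 27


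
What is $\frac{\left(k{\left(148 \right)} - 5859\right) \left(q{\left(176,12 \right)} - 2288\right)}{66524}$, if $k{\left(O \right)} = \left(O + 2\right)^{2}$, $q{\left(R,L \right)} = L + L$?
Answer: $- \frac{9418806}{16631} \approx -566.34$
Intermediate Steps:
$q{\left(R,L \right)} = 2 L$
$k{\left(O \right)} = \left(2 + O\right)^{2}$
$\frac{\left(k{\left(148 \right)} - 5859\right) \left(q{\left(176,12 \right)} - 2288\right)}{66524} = \frac{\left(\left(2 + 148\right)^{2} - 5859\right) \left(2 \cdot 12 - 2288\right)}{66524} = \left(150^{2} - 5859\right) \left(24 - 2288\right) \frac{1}{66524} = \left(22500 - 5859\right) \left(-2264\right) \frac{1}{66524} = 16641 \left(-2264\right) \frac{1}{66524} = \left(-37675224\right) \frac{1}{66524} = - \frac{9418806}{16631}$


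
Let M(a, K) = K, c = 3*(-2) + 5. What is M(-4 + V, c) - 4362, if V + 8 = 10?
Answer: -4363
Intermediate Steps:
V = 2 (V = -8 + 10 = 2)
c = -1 (c = -6 + 5 = -1)
M(-4 + V, c) - 4362 = -1 - 4362 = -4363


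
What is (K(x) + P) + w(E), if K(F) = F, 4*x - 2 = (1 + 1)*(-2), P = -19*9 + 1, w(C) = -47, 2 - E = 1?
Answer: -435/2 ≈ -217.50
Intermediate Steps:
E = 1 (E = 2 - 1*1 = 2 - 1 = 1)
P = -170 (P = -171 + 1 = -170)
x = -½ (x = ½ + ((1 + 1)*(-2))/4 = ½ + (2*(-2))/4 = ½ + (¼)*(-4) = ½ - 1 = -½ ≈ -0.50000)
(K(x) + P) + w(E) = (-½ - 170) - 47 = -341/2 - 47 = -435/2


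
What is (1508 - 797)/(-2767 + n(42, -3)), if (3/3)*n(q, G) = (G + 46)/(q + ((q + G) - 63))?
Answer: -12798/49763 ≈ -0.25718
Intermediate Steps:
n(q, G) = (46 + G)/(-63 + G + 2*q) (n(q, G) = (G + 46)/(q + ((q + G) - 63)) = (46 + G)/(q + ((G + q) - 63)) = (46 + G)/(q + (-63 + G + q)) = (46 + G)/(-63 + G + 2*q))
(1508 - 797)/(-2767 + n(42, -3)) = (1508 - 797)/(-2767 + (46 - 3)/(-63 - 3 + 2*42)) = 711/(-2767 + 43/(-63 - 3 + 84)) = 711/(-2767 + 43/18) = 711/(-49763/18) = 711*(-18/49763) = -12798/49763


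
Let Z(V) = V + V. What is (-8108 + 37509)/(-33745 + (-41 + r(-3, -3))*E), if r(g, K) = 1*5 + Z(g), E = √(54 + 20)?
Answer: -992136745/1138594489 + 1234842*√74/1138594489 ≈ -0.86204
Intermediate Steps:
E = √74 ≈ 8.6023
Z(V) = 2*V
r(g, K) = 5 + 2*g (r(g, K) = 1*5 + 2*g = 5 + 2*g)
(-8108 + 37509)/(-33745 + (-41 + r(-3, -3))*E) = (-8108 + 37509)/(-33745 + (-41 + (5 + 2*(-3)))*√74) = 29401/(-33745 + (-41 + (5 - 6))*√74) = 29401/(-33745 + (-41 - 1)*√74) = 29401/(-33745 - 42*√74)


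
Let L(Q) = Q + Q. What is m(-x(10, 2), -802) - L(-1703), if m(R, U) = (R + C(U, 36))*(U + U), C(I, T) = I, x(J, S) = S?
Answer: 1293022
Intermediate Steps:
L(Q) = 2*Q
m(R, U) = 2*U*(R + U) (m(R, U) = (R + U)*(U + U) = (R + U)*(2*U) = 2*U*(R + U))
m(-x(10, 2), -802) - L(-1703) = 2*(-802)*(-1*2 - 802) - 2*(-1703) = 2*(-802)*(-2 - 802) - 1*(-3406) = 2*(-802)*(-804) + 3406 = 1289616 + 3406 = 1293022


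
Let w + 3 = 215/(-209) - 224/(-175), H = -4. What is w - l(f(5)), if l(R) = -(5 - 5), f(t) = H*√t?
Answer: -14362/5225 ≈ -2.7487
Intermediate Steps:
f(t) = -4*√t
l(R) = 0 (l(R) = -1*0 = 0)
w = -14362/5225 (w = -3 + (215/(-209) - 224/(-175)) = -3 + (215*(-1/209) - 224*(-1/175)) = -3 + (-215/209 + 32/25) = -3 + 1313/5225 = -14362/5225 ≈ -2.7487)
w - l(f(5)) = -14362/5225 - 1*0 = -14362/5225 + 0 = -14362/5225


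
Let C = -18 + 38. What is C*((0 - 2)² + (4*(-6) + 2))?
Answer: -360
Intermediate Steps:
C = 20
C*((0 - 2)² + (4*(-6) + 2)) = 20*((0 - 2)² + (4*(-6) + 2)) = 20*((-2)² + (-24 + 2)) = 20*(4 - 22) = 20*(-18) = -360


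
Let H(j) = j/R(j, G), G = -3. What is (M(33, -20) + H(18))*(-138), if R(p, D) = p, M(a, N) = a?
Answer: -4692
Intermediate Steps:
H(j) = 1 (H(j) = j/j = 1)
(M(33, -20) + H(18))*(-138) = (33 + 1)*(-138) = 34*(-138) = -4692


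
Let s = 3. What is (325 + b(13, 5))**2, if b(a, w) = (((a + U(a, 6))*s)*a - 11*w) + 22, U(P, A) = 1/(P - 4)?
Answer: 5808100/9 ≈ 6.4534e+5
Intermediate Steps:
U(P, A) = 1/(-4 + P)
b(a, w) = 22 - 11*w + a*(3*a + 3/(-4 + a)) (b(a, w) = (((a + 1/(-4 + a))*3)*a - 11*w) + 22 = ((3*a + 3/(-4 + a))*a - 11*w) + 22 = (a*(3*a + 3/(-4 + a)) - 11*w) + 22 = (-11*w + a*(3*a + 3/(-4 + a))) + 22 = 22 - 11*w + a*(3*a + 3/(-4 + a)))
(325 + b(13, 5))**2 = (325 + (3*13 + (-4 + 13)*(22 - 11*5 + 3*13**2))/(-4 + 13))**2 = (325 + (39 + 9*(22 - 55 + 3*169))/9)**2 = (325 + (39 + 9*(22 - 55 + 507))/9)**2 = (325 + (39 + 9*474)/9)**2 = (325 + (39 + 4266)/9)**2 = (325 + (1/9)*4305)**2 = (325 + 1435/3)**2 = (2410/3)**2 = 5808100/9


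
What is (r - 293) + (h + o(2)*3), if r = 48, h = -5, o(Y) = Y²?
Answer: -238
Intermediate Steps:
(r - 293) + (h + o(2)*3) = (48 - 293) + (-5 + 2²*3) = -245 + (-5 + 4*3) = -245 + (-5 + 12) = -245 + 7 = -238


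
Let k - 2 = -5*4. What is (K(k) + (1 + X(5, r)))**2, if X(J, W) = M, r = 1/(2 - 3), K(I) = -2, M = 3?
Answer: 4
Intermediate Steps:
k = -18 (k = 2 - 5*4 = 2 - 20 = -18)
r = -1 (r = 1/(-1) = -1)
X(J, W) = 3
(K(k) + (1 + X(5, r)))**2 = (-2 + (1 + 3))**2 = (-2 + 4)**2 = 2**2 = 4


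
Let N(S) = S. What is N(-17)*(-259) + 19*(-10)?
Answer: 4213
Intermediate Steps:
N(-17)*(-259) + 19*(-10) = -17*(-259) + 19*(-10) = 4403 - 190 = 4213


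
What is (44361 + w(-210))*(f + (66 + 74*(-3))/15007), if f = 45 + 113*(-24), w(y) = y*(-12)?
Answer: -1876356939825/15007 ≈ -1.2503e+8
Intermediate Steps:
w(y) = -12*y
f = -2667 (f = 45 - 2712 = -2667)
(44361 + w(-210))*(f + (66 + 74*(-3))/15007) = (44361 - 12*(-210))*(-2667 + (66 + 74*(-3))/15007) = (44361 + 2520)*(-2667 + (66 - 222)*(1/15007)) = 46881*(-2667 - 156*1/15007) = 46881*(-2667 - 156/15007) = 46881*(-40023825/15007) = -1876356939825/15007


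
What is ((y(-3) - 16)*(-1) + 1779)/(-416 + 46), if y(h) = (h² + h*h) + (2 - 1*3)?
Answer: -889/185 ≈ -4.8054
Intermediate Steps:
y(h) = -1 + 2*h² (y(h) = (h² + h²) + (2 - 3) = 2*h² - 1 = -1 + 2*h²)
((y(-3) - 16)*(-1) + 1779)/(-416 + 46) = (((-1 + 2*(-3)²) - 16)*(-1) + 1779)/(-416 + 46) = (((-1 + 2*9) - 16)*(-1) + 1779)/(-370) = (((-1 + 18) - 16)*(-1) + 1779)*(-1/370) = ((17 - 16)*(-1) + 1779)*(-1/370) = (1*(-1) + 1779)*(-1/370) = (-1 + 1779)*(-1/370) = 1778*(-1/370) = -889/185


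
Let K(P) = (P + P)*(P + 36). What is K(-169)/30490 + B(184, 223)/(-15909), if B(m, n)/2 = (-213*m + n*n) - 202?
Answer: 14157481/80844235 ≈ 0.17512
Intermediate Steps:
B(m, n) = -404 - 426*m + 2*n**2 (B(m, n) = 2*((-213*m + n*n) - 202) = 2*((-213*m + n**2) - 202) = 2*((n**2 - 213*m) - 202) = 2*(-202 + n**2 - 213*m) = -404 - 426*m + 2*n**2)
K(P) = 2*P*(36 + P) (K(P) = (2*P)*(36 + P) = 2*P*(36 + P))
K(-169)/30490 + B(184, 223)/(-15909) = (2*(-169)*(36 - 169))/30490 + (-404 - 426*184 + 2*223**2)/(-15909) = (2*(-169)*(-133))*(1/30490) + (-404 - 78384 + 2*49729)*(-1/15909) = 44954*(1/30490) + (-404 - 78384 + 99458)*(-1/15909) = 22477/15245 + 20670*(-1/15909) = 22477/15245 - 6890/5303 = 14157481/80844235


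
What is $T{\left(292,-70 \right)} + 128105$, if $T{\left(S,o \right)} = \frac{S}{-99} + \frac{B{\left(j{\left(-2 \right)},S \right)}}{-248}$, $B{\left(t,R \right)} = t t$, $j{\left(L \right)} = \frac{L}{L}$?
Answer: $\frac{3145161445}{24552} \approx 1.281 \cdot 10^{5}$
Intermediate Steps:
$j{\left(L \right)} = 1$
$B{\left(t,R \right)} = t^{2}$
$T{\left(S,o \right)} = - \frac{1}{248} - \frac{S}{99}$ ($T{\left(S,o \right)} = \frac{S}{-99} + \frac{1^{2}}{-248} = S \left(- \frac{1}{99}\right) + 1 \left(- \frac{1}{248}\right) = - \frac{S}{99} - \frac{1}{248} = - \frac{1}{248} - \frac{S}{99}$)
$T{\left(292,-70 \right)} + 128105 = \left(- \frac{1}{248} - \frac{292}{99}\right) + 128105 = - \frac{72515}{24552} + 128105 = \frac{3145161445}{24552}$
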